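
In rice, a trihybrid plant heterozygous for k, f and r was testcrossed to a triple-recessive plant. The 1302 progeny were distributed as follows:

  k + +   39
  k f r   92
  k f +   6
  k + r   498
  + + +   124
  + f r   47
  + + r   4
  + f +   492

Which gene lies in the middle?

The two most frequent reciprocal classes, + f + and k + r, are the parental types, so the F1 was + f + / k + r.
The two rarest classes, k f + and + + r, are the double crossovers. Comparing them with the parentals, only the k allele has switched, so k is the middle locus and the order is f – k – r.

k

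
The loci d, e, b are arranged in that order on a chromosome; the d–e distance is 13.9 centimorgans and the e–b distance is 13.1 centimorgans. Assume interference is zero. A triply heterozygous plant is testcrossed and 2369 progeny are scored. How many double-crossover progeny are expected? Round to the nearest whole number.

Map distances give recombination frequencies of 0.139 and 0.131 for the two intervals.
With no interference, expected double-crossover frequency = 0.139 × 0.131 = 0.01821.
Expected number = 0.01821 × 2369 = 43.14 ≈ 43.

43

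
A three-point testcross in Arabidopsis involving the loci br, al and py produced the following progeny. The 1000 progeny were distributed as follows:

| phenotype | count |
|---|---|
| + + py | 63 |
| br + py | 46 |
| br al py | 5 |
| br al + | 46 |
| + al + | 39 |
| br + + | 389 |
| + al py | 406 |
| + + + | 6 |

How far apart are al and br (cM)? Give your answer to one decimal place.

The two most frequent reciprocal classes, + al py and br + +, are the parental types, so the F1 was + al py / br + +.
The two rarest classes, br al py and + + +, are the double crossovers. Comparing them with the parentals, only the br allele has switched, so br is the middle locus and the order is al – br – py.
Crossovers in the al–br interval produce the single-crossover classes + + py and br al + (63 + 46 = 109) plus the double crossovers (11).
RF(al–br) = (109 + 11) / 1000 = 120/1000 = 0.1200 → 12.0 cM.

12.0 cM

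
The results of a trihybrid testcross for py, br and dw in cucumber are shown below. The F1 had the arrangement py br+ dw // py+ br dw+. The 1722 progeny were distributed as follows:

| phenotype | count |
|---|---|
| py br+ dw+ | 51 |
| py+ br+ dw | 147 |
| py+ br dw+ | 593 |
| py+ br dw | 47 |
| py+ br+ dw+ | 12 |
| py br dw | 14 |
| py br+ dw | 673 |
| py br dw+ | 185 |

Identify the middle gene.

The two rarest classes, py br dw and py+ br+ dw+, are the double crossovers. Comparing them with the parentals, only the br allele has switched, so br is the middle locus and the order is py – br – dw.

br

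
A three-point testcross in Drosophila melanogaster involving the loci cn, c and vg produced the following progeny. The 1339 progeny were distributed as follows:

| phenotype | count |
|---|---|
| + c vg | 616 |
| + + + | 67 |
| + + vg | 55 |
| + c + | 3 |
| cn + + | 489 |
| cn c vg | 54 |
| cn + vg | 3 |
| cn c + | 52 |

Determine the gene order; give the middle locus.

The two most frequent reciprocal classes, + c vg and cn + +, are the parental types, so the F1 was + c vg / cn + +.
The two rarest classes, + c + and cn + vg, are the double crossovers. Comparing them with the parentals, only the vg allele has switched, so vg is the middle locus and the order is c – vg – cn.

vg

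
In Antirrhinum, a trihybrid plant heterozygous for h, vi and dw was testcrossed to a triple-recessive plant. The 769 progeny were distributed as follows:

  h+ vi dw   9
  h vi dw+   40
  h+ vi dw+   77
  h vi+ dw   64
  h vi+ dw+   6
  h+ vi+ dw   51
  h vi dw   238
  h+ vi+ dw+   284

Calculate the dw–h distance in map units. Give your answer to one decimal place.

The two most frequent reciprocal classes, h+ vi+ dw+ and h vi dw, are the parental types, so the F1 was h+ vi+ dw+ / h vi dw.
The two rarest classes, h vi+ dw+ and h+ vi dw, are the double crossovers. Comparing them with the parentals, only the h allele has switched, so h is the middle locus and the order is dw – h – vi.
Crossovers in the dw–h interval produce the single-crossover classes h+ vi+ dw and h vi dw+ (51 + 40 = 91) plus the double crossovers (15).
RF(dw–h) = (91 + 15) / 769 = 106/769 = 0.1378 → 13.8 map units.

13.8 map units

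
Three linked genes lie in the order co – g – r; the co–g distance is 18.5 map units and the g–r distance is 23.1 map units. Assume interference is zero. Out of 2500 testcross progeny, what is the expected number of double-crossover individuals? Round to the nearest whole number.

Map distances give recombination frequencies of 0.185 and 0.231 for the two intervals.
With no interference, expected double-crossover frequency = 0.185 × 0.231 = 0.04274.
Expected number = 0.04274 × 2500 = 106.84 ≈ 107.

107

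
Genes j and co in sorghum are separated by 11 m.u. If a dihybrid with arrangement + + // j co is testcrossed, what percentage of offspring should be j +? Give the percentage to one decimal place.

5.5%

A map distance of 11 m.u. corresponds to a recombination frequency of 0.110.
The F1 is + + / j co, so j + is a recombinant gamete class with expected frequency r/2 = 0.110/2 = 0.0550.
That is 0.0550 = 5.5% of the progeny.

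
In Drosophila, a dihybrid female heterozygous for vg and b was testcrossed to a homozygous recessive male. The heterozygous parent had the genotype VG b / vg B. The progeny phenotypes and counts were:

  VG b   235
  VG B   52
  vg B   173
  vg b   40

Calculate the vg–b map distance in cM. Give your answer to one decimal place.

18.4 cM

The recombinant classes are VG B and vg b: 52 + 40 = 92.
Recombination frequency = 92/500 = 0.1840 ≈ 18.4%, i.e. 18.4 cM.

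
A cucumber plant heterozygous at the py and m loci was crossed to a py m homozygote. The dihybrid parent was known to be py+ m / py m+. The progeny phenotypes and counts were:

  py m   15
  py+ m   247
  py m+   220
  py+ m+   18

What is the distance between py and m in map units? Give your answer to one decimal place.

The recombinant classes are py+ m+ and py m: 18 + 15 = 33.
Recombination frequency = 33/500 = 0.0660 ≈ 6.6%, i.e. 6.6 map units.

6.6 map units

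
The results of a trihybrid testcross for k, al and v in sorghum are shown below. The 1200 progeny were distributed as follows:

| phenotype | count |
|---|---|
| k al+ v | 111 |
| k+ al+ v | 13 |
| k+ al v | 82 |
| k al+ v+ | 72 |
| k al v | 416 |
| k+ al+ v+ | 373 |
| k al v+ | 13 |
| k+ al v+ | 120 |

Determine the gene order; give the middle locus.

v

The two most frequent reciprocal classes, k+ al+ v+ and k al v, are the parental types, so the F1 was k+ al+ v+ / k al v.
The two rarest classes, k+ al+ v and k al v+, are the double crossovers. Comparing them with the parentals, only the v allele has switched, so v is the middle locus and the order is al – v – k.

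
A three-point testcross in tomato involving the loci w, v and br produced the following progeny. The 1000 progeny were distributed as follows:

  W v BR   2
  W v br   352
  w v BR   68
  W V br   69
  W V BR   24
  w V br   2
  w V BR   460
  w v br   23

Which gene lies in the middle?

The two most frequent reciprocal classes, w V BR and W v br, are the parental types, so the F1 was w V BR / W v br.
The two rarest classes, w V br and W v BR, are the double crossovers. Comparing them with the parentals, only the br allele has switched, so br is the middle locus and the order is w – br – v.

br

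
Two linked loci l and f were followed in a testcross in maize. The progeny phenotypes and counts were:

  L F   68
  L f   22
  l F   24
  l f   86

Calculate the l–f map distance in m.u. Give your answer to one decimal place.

23.0 m.u.

The two most frequent classes, L F (68) and l f (86), are the parental types, so the F1 was L F / l f.
The recombinant classes are L f and l F: 22 + 24 = 46.
Recombination frequency = 46/200 = 0.2300 ≈ 23.0%, i.e. 23.0 m.u.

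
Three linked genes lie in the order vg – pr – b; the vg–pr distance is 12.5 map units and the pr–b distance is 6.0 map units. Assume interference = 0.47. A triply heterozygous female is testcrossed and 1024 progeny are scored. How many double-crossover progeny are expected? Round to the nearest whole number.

Map distances give recombination frequencies of 0.125 and 0.060 for the two intervals.
With interference 0.47 (so coincidence = 0.53), expected double-crossover frequency = 0.125 × 0.060 × 0.53 = 0.00398.
Expected number = 0.00398 × 1024 = 4.07 ≈ 4.

4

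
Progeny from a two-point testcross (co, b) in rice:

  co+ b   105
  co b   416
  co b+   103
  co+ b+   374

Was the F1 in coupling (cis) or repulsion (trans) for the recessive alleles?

The two most frequent classes are co+ b+ (374) and co b (416); these are the parental (non-recombinant) types.
So the F1 carried co+ b+ on one chromosome and co b on the other — the recessive alleles are on the same chromosome (cis / coupling).

cis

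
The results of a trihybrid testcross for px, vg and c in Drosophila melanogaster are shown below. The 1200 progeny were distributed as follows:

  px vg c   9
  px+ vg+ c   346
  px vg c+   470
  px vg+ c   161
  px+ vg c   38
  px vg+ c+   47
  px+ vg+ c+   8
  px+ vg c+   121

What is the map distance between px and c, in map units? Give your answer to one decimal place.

The two most frequent reciprocal classes, px+ vg+ c and px vg c+, are the parental types, so the F1 was px+ vg+ c / px vg c+.
The two rarest classes, px+ vg+ c+ and px vg c, are the double crossovers. Comparing them with the parentals, only the c allele has switched, so c is the middle locus and the order is px – c – vg.
Crossovers in the px–c interval produce the single-crossover classes px vg+ c and px+ vg c+ (161 + 121 = 282) plus the double crossovers (17).
RF(px–c) = (282 + 17) / 1200 = 299/1200 = 0.2492 → 24.9 map units.

24.9 map units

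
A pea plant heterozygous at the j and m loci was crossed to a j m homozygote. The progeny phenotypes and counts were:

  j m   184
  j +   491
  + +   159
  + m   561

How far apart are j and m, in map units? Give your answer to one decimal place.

24.6 map units

The two most frequent classes, + m (561) and j + (491), are the parental types, so the F1 was + m / j +.
The recombinant classes are + + and j m: 159 + 184 = 343.
Recombination frequency = 343/1395 = 0.2459 ≈ 24.6%, i.e. 24.6 map units.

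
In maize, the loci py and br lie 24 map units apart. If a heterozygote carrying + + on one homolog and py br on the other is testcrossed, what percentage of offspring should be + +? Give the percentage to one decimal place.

A map distance of 24 map units corresponds to a recombination frequency of 0.240.
The F1 is + + / py br, so + + is a parental gamete class with expected frequency (1 − r)/2 = 0.760/2 = 0.3800.
That is 0.3800 = 38.0% of the progeny.

38.0%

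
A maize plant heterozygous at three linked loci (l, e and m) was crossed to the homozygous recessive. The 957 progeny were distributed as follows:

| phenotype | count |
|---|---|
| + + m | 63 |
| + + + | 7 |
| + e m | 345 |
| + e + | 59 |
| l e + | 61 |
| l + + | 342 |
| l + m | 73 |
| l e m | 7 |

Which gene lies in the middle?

The two most frequent reciprocal classes, l + + and + e m, are the parental types, so the F1 was l + + / + e m.
The two rarest classes, + + + and l e m, are the double crossovers. Comparing them with the parentals, only the l allele has switched, so l is the middle locus and the order is e – l – m.

l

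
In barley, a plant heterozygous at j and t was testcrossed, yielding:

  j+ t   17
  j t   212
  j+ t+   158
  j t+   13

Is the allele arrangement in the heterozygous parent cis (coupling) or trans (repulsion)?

The two most frequent classes are j+ t+ (158) and j t (212); these are the parental (non-recombinant) types.
So the F1 carried j+ t+ on one chromosome and j t on the other — the recessive alleles are on the same chromosome (cis / coupling).

cis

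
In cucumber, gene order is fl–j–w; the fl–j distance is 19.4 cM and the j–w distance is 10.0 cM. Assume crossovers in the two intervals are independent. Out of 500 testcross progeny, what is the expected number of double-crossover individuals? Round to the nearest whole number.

10

Map distances give recombination frequencies of 0.194 and 0.100 for the two intervals.
With no interference, expected double-crossover frequency = 0.194 × 0.100 = 0.01940.
Expected number = 0.01940 × 500 = 9.70 ≈ 10.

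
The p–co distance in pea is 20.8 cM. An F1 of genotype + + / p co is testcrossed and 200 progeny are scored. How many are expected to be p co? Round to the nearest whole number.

A map distance of 20.8 cM corresponds to a recombination frequency of 0.208.
The F1 is + + / p co, so p co is a parental gamete class with expected frequency (1 − r)/2 = 0.792/2 = 0.3960.
Expected number = 0.3960 × 200 = 79.20 ≈ 79.

79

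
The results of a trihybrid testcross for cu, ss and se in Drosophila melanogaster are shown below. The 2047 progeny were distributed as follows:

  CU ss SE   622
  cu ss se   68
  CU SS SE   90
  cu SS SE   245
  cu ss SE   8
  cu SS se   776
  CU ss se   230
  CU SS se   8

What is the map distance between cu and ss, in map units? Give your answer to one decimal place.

The two most frequent reciprocal classes, cu SS se and CU ss SE, are the parental types, so the F1 was cu SS se / CU ss SE.
The two rarest classes, CU SS se and cu ss SE, are the double crossovers. Comparing them with the parentals, only the cu allele has switched, so cu is the middle locus and the order is ss – cu – se.
Crossovers in the ss–cu interval produce the single-crossover classes cu ss se and CU SS SE (68 + 90 = 158) plus the double crossovers (16).
RF(ss–cu) = (158 + 16) / 2047 = 174/2047 = 0.0850 → 8.5 map units.

8.5 map units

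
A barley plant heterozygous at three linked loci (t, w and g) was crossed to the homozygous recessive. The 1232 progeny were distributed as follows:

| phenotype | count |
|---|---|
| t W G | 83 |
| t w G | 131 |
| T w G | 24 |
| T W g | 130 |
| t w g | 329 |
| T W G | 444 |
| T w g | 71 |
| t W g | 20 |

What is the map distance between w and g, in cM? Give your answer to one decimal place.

The two most frequent reciprocal classes, T W G and t w g, are the parental types, so the F1 was T W G / t w g.
The two rarest classes, T w G and t W g, are the double crossovers. Comparing them with the parentals, only the w allele has switched, so w is the middle locus and the order is g – w – t.
Crossovers in the g–w interval produce the single-crossover classes T W g and t w G (130 + 131 = 261) plus the double crossovers (44).
RF(g–w) = (261 + 44) / 1232 = 305/1232 = 0.2476 → 24.8 cM.

24.8 cM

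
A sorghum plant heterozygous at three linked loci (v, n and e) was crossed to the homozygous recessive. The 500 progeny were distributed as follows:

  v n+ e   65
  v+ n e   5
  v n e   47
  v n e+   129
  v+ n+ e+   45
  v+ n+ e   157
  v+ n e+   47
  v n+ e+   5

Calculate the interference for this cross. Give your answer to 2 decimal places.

0.60

The two most frequent reciprocal classes, v+ n+ e and v n e+, are the parental types, so the F1 was v+ n+ e / v n e+.
The two rarest classes, v+ n e and v n+ e+, are the double crossovers. Comparing them with the parentals, only the n allele has switched, so n is the middle locus and the order is v – n – e.
v–n: (112 + 10)/500 = 0.2440; n–e: (92 + 10)/500 = 0.2040.
Expected DCO frequency = 0.2440 × 0.2040 ≈ 0.04978; observed = 10/500 ≈ 0.02000.
Coefficient of coincidence = 0.02000/0.04978 ≈ 0.40; interference = 1 − 0.40 = 0.60.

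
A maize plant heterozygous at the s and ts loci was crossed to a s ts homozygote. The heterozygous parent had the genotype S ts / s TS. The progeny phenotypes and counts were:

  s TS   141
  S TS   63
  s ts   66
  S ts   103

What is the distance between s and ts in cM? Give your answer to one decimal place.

34.6 cM

The recombinant classes are S TS and s ts: 63 + 66 = 129.
Recombination frequency = 129/373 = 0.3458 ≈ 34.6%, i.e. 34.6 cM.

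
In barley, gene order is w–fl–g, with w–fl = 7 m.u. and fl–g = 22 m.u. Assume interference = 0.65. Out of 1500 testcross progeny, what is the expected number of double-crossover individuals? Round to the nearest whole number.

8

Map distances give recombination frequencies of 0.070 and 0.220 for the two intervals.
With interference 0.65 (so coincidence = 0.35), expected double-crossover frequency = 0.070 × 0.220 × 0.35 = 0.00539.
Expected number = 0.00539 × 1500 = 8.09 ≈ 8.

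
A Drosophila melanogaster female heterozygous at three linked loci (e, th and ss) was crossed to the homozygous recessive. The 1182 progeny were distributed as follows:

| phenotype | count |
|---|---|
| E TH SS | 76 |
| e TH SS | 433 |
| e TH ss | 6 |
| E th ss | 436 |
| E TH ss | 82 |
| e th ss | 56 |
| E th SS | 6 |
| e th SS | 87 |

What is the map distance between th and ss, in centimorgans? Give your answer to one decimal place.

The two most frequent reciprocal classes, e TH SS and E th ss, are the parental types, so the F1 was e TH SS / E th ss.
The two rarest classes, e TH ss and E th SS, are the double crossovers. Comparing them with the parentals, only the ss allele has switched, so ss is the middle locus and the order is e – ss – th.
Crossovers in the ss–th interval produce the single-crossover classes e th SS and E TH ss (87 + 82 = 169) plus the double crossovers (12).
RF(ss–th) = (169 + 12) / 1182 = 181/1182 = 0.1531 → 15.3 centimorgans.

15.3 centimorgans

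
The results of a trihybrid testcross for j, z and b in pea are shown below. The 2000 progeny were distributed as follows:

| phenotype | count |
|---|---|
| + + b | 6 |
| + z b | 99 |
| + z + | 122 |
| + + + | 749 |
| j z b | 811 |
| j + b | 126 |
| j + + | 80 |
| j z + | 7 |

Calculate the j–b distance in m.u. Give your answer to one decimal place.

The two most frequent reciprocal classes, + + + and j z b, are the parental types, so the F1 was + + + / j z b.
The two rarest classes, + + b and j z +, are the double crossovers. Comparing them with the parentals, only the b allele has switched, so b is the middle locus and the order is j – b – z.
Crossovers in the j–b interval produce the single-crossover classes j + + and + z b (80 + 99 = 179) plus the double crossovers (13).
RF(j–b) = (179 + 13) / 2000 = 192/2000 = 0.0960 → 9.6 m.u.

9.6 m.u.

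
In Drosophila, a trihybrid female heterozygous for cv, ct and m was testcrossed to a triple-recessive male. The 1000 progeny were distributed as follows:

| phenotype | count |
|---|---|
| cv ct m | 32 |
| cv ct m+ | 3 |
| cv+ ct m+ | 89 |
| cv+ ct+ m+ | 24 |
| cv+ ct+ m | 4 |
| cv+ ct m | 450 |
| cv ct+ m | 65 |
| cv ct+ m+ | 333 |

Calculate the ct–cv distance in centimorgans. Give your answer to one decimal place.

6.3 centimorgans

The two most frequent reciprocal classes, cv+ ct m and cv ct+ m+, are the parental types, so the F1 was cv+ ct m / cv ct+ m+.
The two rarest classes, cv+ ct+ m and cv ct m+, are the double crossovers. Comparing them with the parentals, only the ct allele has switched, so ct is the middle locus and the order is cv – ct – m.
Crossovers in the cv–ct interval produce the single-crossover classes cv ct m and cv+ ct+ m+ (32 + 24 = 56) plus the double crossovers (7).
RF(cv–ct) = (56 + 7) / 1000 = 63/1000 = 0.0630 → 6.3 centimorgans.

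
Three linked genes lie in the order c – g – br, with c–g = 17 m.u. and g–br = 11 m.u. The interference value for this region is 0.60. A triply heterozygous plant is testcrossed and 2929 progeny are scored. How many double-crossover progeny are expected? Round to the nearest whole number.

Map distances give recombination frequencies of 0.170 and 0.110 for the two intervals.
With interference 0.60 (so coincidence = 0.40), expected double-crossover frequency = 0.170 × 0.110 × 0.40 = 0.00748.
Expected number = 0.00748 × 2929 = 21.91 ≈ 22.

22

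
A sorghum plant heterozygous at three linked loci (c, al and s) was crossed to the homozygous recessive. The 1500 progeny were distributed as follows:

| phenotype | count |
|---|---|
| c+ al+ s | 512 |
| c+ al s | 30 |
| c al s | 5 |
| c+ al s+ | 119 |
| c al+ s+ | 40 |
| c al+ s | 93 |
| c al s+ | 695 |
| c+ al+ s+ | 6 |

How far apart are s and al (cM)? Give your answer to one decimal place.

5.4 cM

The two most frequent reciprocal classes, c al s+ and c+ al+ s, are the parental types, so the F1 was c al s+ / c+ al+ s.
The two rarest classes, c al s and c+ al+ s+, are the double crossovers. Comparing them with the parentals, only the s allele has switched, so s is the middle locus and the order is c – s – al.
Crossovers in the s–al interval produce the single-crossover classes c al+ s+ and c+ al s (40 + 30 = 70) plus the double crossovers (11).
RF(s–al) = (70 + 11) / 1500 = 81/1500 = 0.0540 → 5.4 cM.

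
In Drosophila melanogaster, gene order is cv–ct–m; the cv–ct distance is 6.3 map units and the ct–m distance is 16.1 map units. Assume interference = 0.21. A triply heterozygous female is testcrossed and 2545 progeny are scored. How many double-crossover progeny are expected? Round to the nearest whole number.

20

Map distances give recombination frequencies of 0.063 and 0.161 for the two intervals.
With interference 0.21 (so coincidence = 0.79), expected double-crossover frequency = 0.063 × 0.161 × 0.79 = 0.00801.
Expected number = 0.00801 × 2545 = 20.39 ≈ 20.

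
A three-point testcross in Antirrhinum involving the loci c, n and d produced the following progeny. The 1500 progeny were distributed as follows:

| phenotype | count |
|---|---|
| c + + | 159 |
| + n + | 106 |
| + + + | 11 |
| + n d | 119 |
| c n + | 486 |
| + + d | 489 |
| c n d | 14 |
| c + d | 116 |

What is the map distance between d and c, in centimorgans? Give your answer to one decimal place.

The two most frequent reciprocal classes, c n + and + + d, are the parental types, so the F1 was c n + / + + d.
The two rarest classes, c n d and + + +, are the double crossovers. Comparing them with the parentals, only the d allele has switched, so d is the middle locus and the order is c – d – n.
Crossovers in the c–d interval produce the single-crossover classes + n + and c + d (106 + 116 = 222) plus the double crossovers (25).
RF(c–d) = (222 + 25) / 1500 = 247/1500 = 0.1647 → 16.5 centimorgans.

16.5 centimorgans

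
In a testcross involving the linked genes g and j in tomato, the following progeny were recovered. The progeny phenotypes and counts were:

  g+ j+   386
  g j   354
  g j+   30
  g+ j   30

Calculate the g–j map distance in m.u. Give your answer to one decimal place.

The two most frequent classes, g+ j+ (386) and g j (354), are the parental types, so the F1 was g+ j+ / g j.
The recombinant classes are g+ j and g j+: 30 + 30 = 60.
Recombination frequency = 60/800 = 0.0750 ≈ 7.5%, i.e. 7.5 m.u.

7.5 m.u.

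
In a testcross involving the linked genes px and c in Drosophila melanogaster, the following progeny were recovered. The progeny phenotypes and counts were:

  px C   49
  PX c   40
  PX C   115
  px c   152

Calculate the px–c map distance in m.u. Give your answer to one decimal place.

25.0 m.u.

The two most frequent classes, PX C (115) and px c (152), are the parental types, so the F1 was PX C / px c.
The recombinant classes are PX c and px C: 40 + 49 = 89.
Recombination frequency = 89/356 = 0.2500 ≈ 25.0%, i.e. 25.0 m.u.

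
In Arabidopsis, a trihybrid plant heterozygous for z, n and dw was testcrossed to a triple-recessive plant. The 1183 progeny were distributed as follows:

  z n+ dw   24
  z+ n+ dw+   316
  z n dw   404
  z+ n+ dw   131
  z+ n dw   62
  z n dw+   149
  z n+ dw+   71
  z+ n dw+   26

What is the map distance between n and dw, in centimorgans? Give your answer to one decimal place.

27.9 centimorgans

The two most frequent reciprocal classes, z n dw and z+ n+ dw+, are the parental types, so the F1 was z n dw / z+ n+ dw+.
The two rarest classes, z n+ dw and z+ n dw+, are the double crossovers. Comparing them with the parentals, only the n allele has switched, so n is the middle locus and the order is dw – n – z.
Crossovers in the dw–n interval produce the single-crossover classes z n dw+ and z+ n+ dw (149 + 131 = 280) plus the double crossovers (50).
RF(dw–n) = (280 + 50) / 1183 = 330/1183 = 0.2790 → 27.9 centimorgans.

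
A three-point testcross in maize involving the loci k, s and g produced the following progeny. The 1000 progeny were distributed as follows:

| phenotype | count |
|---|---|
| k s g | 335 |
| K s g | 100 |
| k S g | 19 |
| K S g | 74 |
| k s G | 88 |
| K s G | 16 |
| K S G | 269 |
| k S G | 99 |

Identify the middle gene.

The two most frequent reciprocal classes, K S G and k s g, are the parental types, so the F1 was K S G / k s g.
The two rarest classes, K s G and k S g, are the double crossovers. Comparing them with the parentals, only the s allele has switched, so s is the middle locus and the order is k – s – g.

s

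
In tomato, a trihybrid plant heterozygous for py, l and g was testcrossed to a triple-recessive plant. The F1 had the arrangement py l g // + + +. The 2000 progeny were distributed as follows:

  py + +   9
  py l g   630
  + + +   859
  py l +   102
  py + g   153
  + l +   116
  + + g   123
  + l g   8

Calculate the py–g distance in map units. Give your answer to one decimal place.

The two rarest classes, + l g and py + +, are the double crossovers. Comparing them with the parentals, only the py allele has switched, so py is the middle locus and the order is l – py – g.
Crossovers in the py–g interval produce the single-crossover classes py l + and + + g (102 + 123 = 225) plus the double crossovers (17).
RF(py–g) = (225 + 17) / 2000 = 242/2000 = 0.1210 → 12.1 map units.

12.1 map units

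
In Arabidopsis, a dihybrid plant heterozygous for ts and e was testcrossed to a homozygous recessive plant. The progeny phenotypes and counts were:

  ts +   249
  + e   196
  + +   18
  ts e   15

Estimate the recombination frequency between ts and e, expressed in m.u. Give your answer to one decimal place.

6.9 m.u.

The two most frequent classes, + e (196) and ts + (249), are the parental types, so the F1 was + e / ts +.
The recombinant classes are + + and ts e: 18 + 15 = 33.
Recombination frequency = 33/478 = 0.0690 ≈ 6.9%, i.e. 6.9 m.u.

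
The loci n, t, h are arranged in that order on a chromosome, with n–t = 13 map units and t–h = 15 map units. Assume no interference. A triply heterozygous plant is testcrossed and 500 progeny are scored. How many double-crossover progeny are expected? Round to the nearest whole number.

Map distances give recombination frequencies of 0.130 and 0.150 for the two intervals.
With no interference, expected double-crossover frequency = 0.130 × 0.150 = 0.01950.
Expected number = 0.01950 × 500 = 9.75 ≈ 10.

10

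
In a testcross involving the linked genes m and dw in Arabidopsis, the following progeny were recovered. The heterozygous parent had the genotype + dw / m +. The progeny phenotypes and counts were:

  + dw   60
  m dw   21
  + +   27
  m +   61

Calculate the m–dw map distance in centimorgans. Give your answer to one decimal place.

28.4 centimorgans

The recombinant classes are + + and m dw: 27 + 21 = 48.
Recombination frequency = 48/169 = 0.2840 ≈ 28.4%, i.e. 28.4 centimorgans.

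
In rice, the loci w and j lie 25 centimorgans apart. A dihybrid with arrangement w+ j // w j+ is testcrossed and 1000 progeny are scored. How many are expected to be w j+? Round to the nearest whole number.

A map distance of 25 centimorgans corresponds to a recombination frequency of 0.250.
The F1 is w+ j / w j+, so w j+ is a parental gamete class with expected frequency (1 − r)/2 = 0.750/2 = 0.3750.
Expected number = 0.3750 × 1000 = 375.00 ≈ 375.

375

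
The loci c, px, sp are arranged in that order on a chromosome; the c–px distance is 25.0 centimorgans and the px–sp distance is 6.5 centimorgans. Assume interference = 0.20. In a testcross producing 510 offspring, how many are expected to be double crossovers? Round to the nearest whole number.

Map distances give recombination frequencies of 0.250 and 0.065 for the two intervals.
With interference 0.20 (so coincidence = 0.80), expected double-crossover frequency = 0.250 × 0.065 × 0.80 = 0.01300.
Expected number = 0.01300 × 510 = 6.63 ≈ 7.

7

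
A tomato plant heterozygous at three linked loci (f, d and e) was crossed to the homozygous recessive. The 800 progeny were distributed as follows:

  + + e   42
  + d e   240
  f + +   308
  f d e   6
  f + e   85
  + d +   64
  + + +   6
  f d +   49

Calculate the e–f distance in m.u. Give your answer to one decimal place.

20.1 m.u.

The two most frequent reciprocal classes, + d e and f + +, are the parental types, so the F1 was + d e / f + +.
The two rarest classes, f d e and + + +, are the double crossovers. Comparing them with the parentals, only the f allele has switched, so f is the middle locus and the order is d – f – e.
Crossovers in the f–e interval produce the single-crossover classes + d + and f + e (64 + 85 = 149) plus the double crossovers (12).
RF(f–e) = (149 + 12) / 800 = 161/800 = 0.2013 → 20.1 m.u.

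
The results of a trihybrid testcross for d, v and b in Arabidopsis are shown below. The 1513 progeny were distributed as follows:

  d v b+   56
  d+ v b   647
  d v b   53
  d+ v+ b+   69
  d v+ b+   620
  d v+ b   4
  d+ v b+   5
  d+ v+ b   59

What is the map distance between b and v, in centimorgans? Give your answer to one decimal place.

The two most frequent reciprocal classes, d+ v b and d v+ b+, are the parental types, so the F1 was d+ v b / d v+ b+.
The two rarest classes, d+ v b+ and d v+ b, are the double crossovers. Comparing them with the parentals, only the b allele has switched, so b is the middle locus and the order is d – b – v.
Crossovers in the b–v interval produce the single-crossover classes d+ v+ b and d v b+ (59 + 56 = 115) plus the double crossovers (9).
RF(b–v) = (115 + 9) / 1513 = 124/1513 = 0.0820 → 8.2 centimorgans.

8.2 centimorgans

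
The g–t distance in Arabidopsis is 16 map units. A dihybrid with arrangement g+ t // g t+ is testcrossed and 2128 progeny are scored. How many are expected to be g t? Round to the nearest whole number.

A map distance of 16 map units corresponds to a recombination frequency of 0.160.
The F1 is g+ t / g t+, so g t is a recombinant gamete class with expected frequency r/2 = 0.160/2 = 0.0800.
Expected number = 0.0800 × 2128 = 170.24 ≈ 170.

170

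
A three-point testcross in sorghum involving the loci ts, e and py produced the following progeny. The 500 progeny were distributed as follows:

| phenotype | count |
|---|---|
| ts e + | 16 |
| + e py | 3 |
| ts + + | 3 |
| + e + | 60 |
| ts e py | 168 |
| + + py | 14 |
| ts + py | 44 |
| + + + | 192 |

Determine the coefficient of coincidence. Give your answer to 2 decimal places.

The two most frequent reciprocal classes, + + + and ts e py, are the parental types, so the F1 was + + + / ts e py.
The two rarest classes, ts + + and + e py, are the double crossovers. Comparing them with the parentals, only the ts allele has switched, so ts is the middle locus and the order is e – ts – py.
e–ts: (104 + 6)/500 = 0.2200; ts–py: (30 + 6)/500 = 0.0720.
Expected DCO frequency = 0.2200 × 0.0720 ≈ 0.01584; observed = 6/500 ≈ 0.01200.
Coefficient of coincidence = 0.01200/0.01584 ≈ 0.76.

0.76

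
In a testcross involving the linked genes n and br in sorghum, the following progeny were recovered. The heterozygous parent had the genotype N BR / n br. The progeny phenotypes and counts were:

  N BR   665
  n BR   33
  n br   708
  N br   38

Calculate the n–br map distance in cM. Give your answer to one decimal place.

The recombinant classes are N br and n BR: 38 + 33 = 71.
Recombination frequency = 71/1444 = 0.0492 ≈ 4.9%, i.e. 4.9 cM.

4.9 cM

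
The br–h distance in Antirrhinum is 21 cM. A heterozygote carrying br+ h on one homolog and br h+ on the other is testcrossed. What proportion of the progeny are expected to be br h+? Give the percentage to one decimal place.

A map distance of 21 cM corresponds to a recombination frequency of 0.210.
The F1 is br+ h / br h+, so br h+ is a parental gamete class with expected frequency (1 − r)/2 = 0.790/2 = 0.3950.
That is 0.3950 = 39.5% of the progeny.

39.5%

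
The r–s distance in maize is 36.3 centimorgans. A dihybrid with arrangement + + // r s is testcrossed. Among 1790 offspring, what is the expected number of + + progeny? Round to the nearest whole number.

570

A map distance of 36.3 centimorgans corresponds to a recombination frequency of 0.363.
The F1 is + + / r s, so + + is a parental gamete class with expected frequency (1 − r)/2 = 0.637/2 = 0.3185.
Expected number = 0.3185 × 1790 = 570.12 ≈ 570.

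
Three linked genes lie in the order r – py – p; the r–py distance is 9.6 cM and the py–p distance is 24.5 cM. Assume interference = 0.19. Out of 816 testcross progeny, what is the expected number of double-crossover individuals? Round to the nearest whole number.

Map distances give recombination frequencies of 0.096 and 0.245 for the two intervals.
With interference 0.19 (so coincidence = 0.81), expected double-crossover frequency = 0.096 × 0.245 × 0.81 = 0.01905.
Expected number = 0.01905 × 816 = 15.55 ≈ 16.

16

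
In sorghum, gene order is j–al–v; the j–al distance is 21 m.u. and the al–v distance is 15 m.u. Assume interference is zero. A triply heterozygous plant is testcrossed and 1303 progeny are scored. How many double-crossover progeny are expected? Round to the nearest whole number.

41

Map distances give recombination frequencies of 0.210 and 0.150 for the two intervals.
With no interference, expected double-crossover frequency = 0.210 × 0.150 = 0.03150.
Expected number = 0.03150 × 1303 = 41.04 ≈ 41.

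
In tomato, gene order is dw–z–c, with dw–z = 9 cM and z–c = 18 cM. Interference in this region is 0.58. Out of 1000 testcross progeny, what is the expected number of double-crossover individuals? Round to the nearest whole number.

7

Map distances give recombination frequencies of 0.090 and 0.180 for the two intervals.
With interference 0.58 (so coincidence = 0.42), expected double-crossover frequency = 0.090 × 0.180 × 0.42 = 0.00680.
Expected number = 0.00680 × 1000 = 6.80 ≈ 7.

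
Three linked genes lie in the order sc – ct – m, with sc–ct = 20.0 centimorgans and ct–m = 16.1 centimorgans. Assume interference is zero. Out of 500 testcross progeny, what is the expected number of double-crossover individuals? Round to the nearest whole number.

Map distances give recombination frequencies of 0.200 and 0.161 for the two intervals.
With no interference, expected double-crossover frequency = 0.200 × 0.161 = 0.03220.
Expected number = 0.03220 × 500 = 16.10 ≈ 16.

16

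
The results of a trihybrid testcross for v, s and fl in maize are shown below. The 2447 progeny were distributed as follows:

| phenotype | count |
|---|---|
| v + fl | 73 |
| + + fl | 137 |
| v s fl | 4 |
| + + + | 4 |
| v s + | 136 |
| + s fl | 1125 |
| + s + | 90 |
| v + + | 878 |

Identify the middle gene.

v

The two most frequent reciprocal classes, + s fl and v + +, are the parental types, so the F1 was + s fl / v + +.
The two rarest classes, v s fl and + + +, are the double crossovers. Comparing them with the parentals, only the v allele has switched, so v is the middle locus and the order is fl – v – s.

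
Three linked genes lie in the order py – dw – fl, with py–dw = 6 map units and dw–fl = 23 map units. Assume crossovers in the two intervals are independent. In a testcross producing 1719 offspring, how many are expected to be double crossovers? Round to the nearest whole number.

24

Map distances give recombination frequencies of 0.060 and 0.230 for the two intervals.
With no interference, expected double-crossover frequency = 0.060 × 0.230 = 0.01380.
Expected number = 0.01380 × 1719 = 23.72 ≈ 24.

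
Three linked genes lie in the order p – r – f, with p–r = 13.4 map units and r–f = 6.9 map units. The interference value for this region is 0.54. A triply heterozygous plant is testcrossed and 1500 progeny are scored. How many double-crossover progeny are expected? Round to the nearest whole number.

Map distances give recombination frequencies of 0.134 and 0.069 for the two intervals.
With interference 0.54 (so coincidence = 0.46), expected double-crossover frequency = 0.134 × 0.069 × 0.46 = 0.00425.
Expected number = 0.00425 × 1500 = 6.38 ≈ 6.

6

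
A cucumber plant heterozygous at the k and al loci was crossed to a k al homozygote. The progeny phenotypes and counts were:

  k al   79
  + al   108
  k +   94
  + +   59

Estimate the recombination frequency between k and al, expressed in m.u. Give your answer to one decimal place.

The two most frequent classes, + al (108) and k + (94), are the parental types, so the F1 was + al / k +.
The recombinant classes are + + and k al: 59 + 79 = 138.
Recombination frequency = 138/340 = 0.4059 ≈ 40.6%, i.e. 40.6 m.u.

40.6 m.u.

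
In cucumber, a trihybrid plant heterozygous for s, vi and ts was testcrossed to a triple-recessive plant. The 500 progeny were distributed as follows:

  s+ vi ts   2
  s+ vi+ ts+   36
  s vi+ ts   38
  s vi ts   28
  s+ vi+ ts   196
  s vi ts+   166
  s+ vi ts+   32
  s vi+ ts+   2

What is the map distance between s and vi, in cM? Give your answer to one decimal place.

The two most frequent reciprocal classes, s+ vi+ ts and s vi ts+, are the parental types, so the F1 was s+ vi+ ts / s vi ts+.
The two rarest classes, s+ vi ts and s vi+ ts+, are the double crossovers. Comparing them with the parentals, only the vi allele has switched, so vi is the middle locus and the order is ts – vi – s.
Crossovers in the vi–s interval produce the single-crossover classes s vi+ ts and s+ vi ts+ (38 + 32 = 70) plus the double crossovers (4).
RF(vi–s) = (70 + 4) / 500 = 74/500 = 0.1480 → 14.8 cM.

14.8 cM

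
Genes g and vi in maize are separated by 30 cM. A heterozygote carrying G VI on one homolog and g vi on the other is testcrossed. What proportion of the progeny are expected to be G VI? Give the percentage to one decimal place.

35.0%

A map distance of 30 cM corresponds to a recombination frequency of 0.300.
The F1 is G VI / g vi, so G VI is a parental gamete class with expected frequency (1 − r)/2 = 0.700/2 = 0.3500.
That is 0.3500 = 35.0% of the progeny.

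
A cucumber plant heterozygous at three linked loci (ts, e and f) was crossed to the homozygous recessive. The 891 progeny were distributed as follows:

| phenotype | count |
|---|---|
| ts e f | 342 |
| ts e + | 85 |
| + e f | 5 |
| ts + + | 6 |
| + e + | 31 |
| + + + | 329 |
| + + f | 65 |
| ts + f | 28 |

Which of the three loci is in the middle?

ts

The two most frequent reciprocal classes, ts e f and + + +, are the parental types, so the F1 was ts e f / + + +.
The two rarest classes, + e f and ts + +, are the double crossovers. Comparing them with the parentals, only the ts allele has switched, so ts is the middle locus and the order is f – ts – e.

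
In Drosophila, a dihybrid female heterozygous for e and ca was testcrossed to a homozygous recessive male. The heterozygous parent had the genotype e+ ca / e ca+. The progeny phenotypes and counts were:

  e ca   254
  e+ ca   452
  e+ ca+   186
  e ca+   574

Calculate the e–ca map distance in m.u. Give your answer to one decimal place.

The recombinant classes are e+ ca+ and e ca: 186 + 254 = 440.
Recombination frequency = 440/1466 = 0.3001 ≈ 30.0%, i.e. 30.0 m.u.

30.0 m.u.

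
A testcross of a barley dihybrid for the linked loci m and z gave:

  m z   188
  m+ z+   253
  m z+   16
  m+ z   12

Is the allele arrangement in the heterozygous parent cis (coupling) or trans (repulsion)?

The two most frequent classes are m+ z+ (253) and m z (188); these are the parental (non-recombinant) types.
So the F1 carried m+ z+ on one chromosome and m z on the other — the recessive alleles are on the same chromosome (cis / coupling).

cis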